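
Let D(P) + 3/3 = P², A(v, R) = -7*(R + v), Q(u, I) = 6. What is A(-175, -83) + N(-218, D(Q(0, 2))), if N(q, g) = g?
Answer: 1841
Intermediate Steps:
A(v, R) = -7*R - 7*v
D(P) = -1 + P²
A(-175, -83) + N(-218, D(Q(0, 2))) = (-7*(-83) - 7*(-175)) + (-1 + 6²) = (581 + 1225) + (-1 + 36) = 1806 + 35 = 1841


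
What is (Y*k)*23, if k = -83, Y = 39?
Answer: -74451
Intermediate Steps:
(Y*k)*23 = (39*(-83))*23 = -3237*23 = -74451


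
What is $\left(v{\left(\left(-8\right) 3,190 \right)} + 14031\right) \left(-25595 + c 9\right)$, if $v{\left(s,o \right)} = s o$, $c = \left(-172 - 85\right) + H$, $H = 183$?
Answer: $-248717931$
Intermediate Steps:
$c = -74$ ($c = \left(-172 - 85\right) + 183 = -257 + 183 = -74$)
$v{\left(s,o \right)} = o s$
$\left(v{\left(\left(-8\right) 3,190 \right)} + 14031\right) \left(-25595 + c 9\right) = \left(190 \left(\left(-8\right) 3\right) + 14031\right) \left(-25595 - 666\right) = \left(190 \left(-24\right) + 14031\right) \left(-25595 - 666\right) = \left(-4560 + 14031\right) \left(-26261\right) = 9471 \left(-26261\right) = -248717931$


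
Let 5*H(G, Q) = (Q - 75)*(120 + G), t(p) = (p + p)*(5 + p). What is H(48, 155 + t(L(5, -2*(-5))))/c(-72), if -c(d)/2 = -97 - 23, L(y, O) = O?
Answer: 266/5 ≈ 53.200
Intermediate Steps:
t(p) = 2*p*(5 + p) (t(p) = (2*p)*(5 + p) = 2*p*(5 + p))
c(d) = 240 (c(d) = -2*(-97 - 23) = -2*(-120) = 240)
H(G, Q) = (-75 + Q)*(120 + G)/5 (H(G, Q) = ((Q - 75)*(120 + G))/5 = ((-75 + Q)*(120 + G))/5 = (-75 + Q)*(120 + G)/5)
H(48, 155 + t(L(5, -2*(-5))))/c(-72) = (-1800 - 15*48 + 24*(155 + 2*(-2*(-5))*(5 - 2*(-5))) + (1/5)*48*(155 + 2*(-2*(-5))*(5 - 2*(-5))))/240 = (-1800 - 720 + 24*(155 + 2*10*(5 + 10)) + (1/5)*48*(155 + 2*10*(5 + 10)))*(1/240) = (-1800 - 720 + 24*(155 + 2*10*15) + (1/5)*48*(155 + 2*10*15))*(1/240) = (-1800 - 720 + 24*(155 + 300) + (1/5)*48*(155 + 300))*(1/240) = (-1800 - 720 + 24*455 + (1/5)*48*455)*(1/240) = (-1800 - 720 + 10920 + 4368)*(1/240) = 12768*(1/240) = 266/5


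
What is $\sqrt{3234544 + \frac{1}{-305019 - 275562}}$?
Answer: $\frac{\sqrt{121142405192174067}}{193527} \approx 1798.5$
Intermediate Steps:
$\sqrt{3234544 + \frac{1}{-305019 - 275562}} = \sqrt{3234544 + \frac{1}{-580581}} = \sqrt{3234544 - \frac{1}{580581}} = \sqrt{\frac{1877914790063}{580581}} = \frac{\sqrt{121142405192174067}}{193527}$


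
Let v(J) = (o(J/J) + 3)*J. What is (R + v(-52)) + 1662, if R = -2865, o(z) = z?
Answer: -1411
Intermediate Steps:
v(J) = 4*J (v(J) = (J/J + 3)*J = (1 + 3)*J = 4*J)
(R + v(-52)) + 1662 = (-2865 + 4*(-52)) + 1662 = (-2865 - 208) + 1662 = -3073 + 1662 = -1411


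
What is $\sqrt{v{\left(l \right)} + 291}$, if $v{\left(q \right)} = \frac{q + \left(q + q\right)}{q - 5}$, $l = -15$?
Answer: $\frac{\sqrt{1173}}{2} \approx 17.125$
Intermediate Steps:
$v{\left(q \right)} = \frac{3 q}{-5 + q}$ ($v{\left(q \right)} = \frac{q + 2 q}{-5 + q} = \frac{3 q}{-5 + q}$)
$\sqrt{v{\left(l \right)} + 291} = \sqrt{3 \left(-15\right) \frac{1}{-5 - 15} + 291} = \sqrt{3 \left(-15\right) \frac{1}{-20} + 291} = \sqrt{3 \left(-15\right) \left(- \frac{1}{20}\right) + 291} = \sqrt{\frac{9}{4} + 291} = \sqrt{\frac{1173}{4}} = \frac{\sqrt{1173}}{2}$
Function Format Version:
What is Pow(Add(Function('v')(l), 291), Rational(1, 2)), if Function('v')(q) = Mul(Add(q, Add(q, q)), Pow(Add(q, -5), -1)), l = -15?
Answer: Mul(Rational(1, 2), Pow(1173, Rational(1, 2))) ≈ 17.125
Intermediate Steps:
Function('v')(q) = Mul(3, q, Pow(Add(-5, q), -1)) (Function('v')(q) = Mul(Add(q, Mul(2, q)), Pow(Add(-5, q), -1)) = Mul(Mul(3, q), Pow(Add(-5, q), -1)) = Mul(3, q, Pow(Add(-5, q), -1)))
Pow(Add(Function('v')(l), 291), Rational(1, 2)) = Pow(Add(Mul(3, -15, Pow(Add(-5, -15), -1)), 291), Rational(1, 2)) = Pow(Add(Mul(3, -15, Pow(-20, -1)), 291), Rational(1, 2)) = Pow(Add(Mul(3, -15, Rational(-1, 20)), 291), Rational(1, 2)) = Pow(Add(Rational(9, 4), 291), Rational(1, 2)) = Pow(Rational(1173, 4), Rational(1, 2)) = Mul(Rational(1, 2), Pow(1173, Rational(1, 2)))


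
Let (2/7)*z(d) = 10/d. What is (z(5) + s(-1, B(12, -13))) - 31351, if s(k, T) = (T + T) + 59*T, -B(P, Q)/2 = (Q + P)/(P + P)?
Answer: -376067/12 ≈ -31339.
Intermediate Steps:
z(d) = 35/d (z(d) = 7*(10/d)/2 = 35/d)
B(P, Q) = -(P + Q)/P (B(P, Q) = -2*(Q + P)/(P + P) = -2*(P + Q)/(2*P) = -2*(P + Q)*1/(2*P) = -(P + Q)/P)
s(k, T) = 61*T (s(k, T) = 2*T + 59*T = 61*T)
(z(5) + s(-1, B(12, -13))) - 31351 = (35/5 + 61*((-1*12 - 1*(-13))/12)) - 31351 = (35*(1/5) + 61*((-12 + 13)/12)) - 31351 = (7 + 61*((1/12)*1)) - 31351 = (7 + 61*(1/12)) - 31351 = (7 + 61/12) - 31351 = 145/12 - 31351 = -376067/12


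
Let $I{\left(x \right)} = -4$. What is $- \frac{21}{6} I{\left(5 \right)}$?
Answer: $14$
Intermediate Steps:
$- \frac{21}{6} I{\left(5 \right)} = - \frac{21}{6} \left(-4\right) = \left(-21\right) \frac{1}{6} \left(-4\right) = \left(- \frac{7}{2}\right) \left(-4\right) = 14$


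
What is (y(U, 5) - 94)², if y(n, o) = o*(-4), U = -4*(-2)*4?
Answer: 12996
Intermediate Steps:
U = 32 (U = 8*4 = 32)
y(n, o) = -4*o
(y(U, 5) - 94)² = (-4*5 - 94)² = (-20 - 94)² = (-114)² = 12996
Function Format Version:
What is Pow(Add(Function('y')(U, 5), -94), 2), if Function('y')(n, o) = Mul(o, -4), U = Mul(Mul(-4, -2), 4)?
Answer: 12996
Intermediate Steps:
U = 32 (U = Mul(8, 4) = 32)
Function('y')(n, o) = Mul(-4, o)
Pow(Add(Function('y')(U, 5), -94), 2) = Pow(Add(Mul(-4, 5), -94), 2) = Pow(Add(-20, -94), 2) = Pow(-114, 2) = 12996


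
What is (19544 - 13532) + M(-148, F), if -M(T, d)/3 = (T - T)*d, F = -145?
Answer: 6012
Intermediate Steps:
M(T, d) = 0 (M(T, d) = -3*(T - T)*d = -0*d = -3*0 = 0)
(19544 - 13532) + M(-148, F) = (19544 - 13532) + 0 = 6012 + 0 = 6012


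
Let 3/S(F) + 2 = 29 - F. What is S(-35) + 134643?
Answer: 8347869/62 ≈ 1.3464e+5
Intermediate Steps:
S(F) = 3/(27 - F) (S(F) = 3/(-2 + (29 - F)) = 3/(27 - F))
S(-35) + 134643 = -3/(-27 - 35) + 134643 = -3/(-62) + 134643 = -3*(-1/62) + 134643 = 3/62 + 134643 = 8347869/62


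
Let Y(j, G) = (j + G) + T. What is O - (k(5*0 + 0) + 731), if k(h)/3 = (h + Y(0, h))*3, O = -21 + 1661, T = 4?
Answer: 873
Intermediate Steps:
Y(j, G) = 4 + G + j (Y(j, G) = (j + G) + 4 = (G + j) + 4 = 4 + G + j)
O = 1640
k(h) = 36 + 18*h (k(h) = 3*((h + (4 + h + 0))*3) = 3*((h + (4 + h))*3) = 3*((4 + 2*h)*3) = 3*(12 + 6*h) = 36 + 18*h)
O - (k(5*0 + 0) + 731) = 1640 - ((36 + 18*(5*0 + 0)) + 731) = 1640 - ((36 + 18*(0 + 0)) + 731) = 1640 - ((36 + 18*0) + 731) = 1640 - ((36 + 0) + 731) = 1640 - (36 + 731) = 1640 - 1*767 = 1640 - 767 = 873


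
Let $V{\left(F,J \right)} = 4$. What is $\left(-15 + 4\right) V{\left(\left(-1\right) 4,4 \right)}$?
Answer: $-44$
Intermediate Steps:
$\left(-15 + 4\right) V{\left(\left(-1\right) 4,4 \right)} = \left(-15 + 4\right) 4 = \left(-11\right) 4 = -44$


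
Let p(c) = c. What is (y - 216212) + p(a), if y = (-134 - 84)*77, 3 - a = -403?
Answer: -232592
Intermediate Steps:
a = 406 (a = 3 - 1*(-403) = 3 + 403 = 406)
y = -16786 (y = -218*77 = -16786)
(y - 216212) + p(a) = (-16786 - 216212) + 406 = -232998 + 406 = -232592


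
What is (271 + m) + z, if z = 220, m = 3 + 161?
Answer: 655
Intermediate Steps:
m = 164
(271 + m) + z = (271 + 164) + 220 = 435 + 220 = 655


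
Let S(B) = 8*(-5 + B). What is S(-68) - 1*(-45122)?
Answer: 44538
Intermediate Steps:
S(B) = -40 + 8*B
S(-68) - 1*(-45122) = (-40 + 8*(-68)) - 1*(-45122) = (-40 - 544) + 45122 = -584 + 45122 = 44538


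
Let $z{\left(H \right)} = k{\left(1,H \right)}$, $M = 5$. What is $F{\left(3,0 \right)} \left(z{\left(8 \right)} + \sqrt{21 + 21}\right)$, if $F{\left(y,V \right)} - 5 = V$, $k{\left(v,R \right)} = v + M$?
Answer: $30 + 5 \sqrt{42} \approx 62.404$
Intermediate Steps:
$k{\left(v,R \right)} = 5 + v$ ($k{\left(v,R \right)} = v + 5 = 5 + v$)
$F{\left(y,V \right)} = 5 + V$
$z{\left(H \right)} = 6$ ($z{\left(H \right)} = 5 + 1 = 6$)
$F{\left(3,0 \right)} \left(z{\left(8 \right)} + \sqrt{21 + 21}\right) = \left(5 + 0\right) \left(6 + \sqrt{21 + 21}\right) = 5 \left(6 + \sqrt{42}\right) = 30 + 5 \sqrt{42}$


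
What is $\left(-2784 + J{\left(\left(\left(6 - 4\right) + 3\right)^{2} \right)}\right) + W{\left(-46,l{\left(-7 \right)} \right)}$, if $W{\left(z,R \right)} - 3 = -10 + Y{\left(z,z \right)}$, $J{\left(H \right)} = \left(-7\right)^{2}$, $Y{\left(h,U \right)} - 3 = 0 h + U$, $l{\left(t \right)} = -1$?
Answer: $-2785$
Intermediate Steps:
$Y{\left(h,U \right)} = 3 + U$ ($Y{\left(h,U \right)} = 3 + \left(0 h + U\right) = 3 + \left(0 + U\right) = 3 + U$)
$J{\left(H \right)} = 49$
$W{\left(z,R \right)} = -4 + z$ ($W{\left(z,R \right)} = 3 + \left(-10 + \left(3 + z\right)\right) = 3 + \left(-7 + z\right) = -4 + z$)
$\left(-2784 + J{\left(\left(\left(6 - 4\right) + 3\right)^{2} \right)}\right) + W{\left(-46,l{\left(-7 \right)} \right)} = \left(-2784 + 49\right) - 50 = -2735 - 50 = -2785$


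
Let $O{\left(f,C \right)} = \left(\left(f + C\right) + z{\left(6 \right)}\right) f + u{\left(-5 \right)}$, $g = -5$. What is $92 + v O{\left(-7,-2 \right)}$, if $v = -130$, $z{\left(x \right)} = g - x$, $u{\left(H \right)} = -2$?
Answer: $-17848$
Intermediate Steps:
$z{\left(x \right)} = -5 - x$
$O{\left(f,C \right)} = -2 + f \left(-11 + C + f\right)$ ($O{\left(f,C \right)} = \left(\left(f + C\right) - 11\right) f - 2 = \left(\left(C + f\right) - 11\right) f - 2 = \left(-11 + C + f\right) f - 2 = f \left(-11 + C + f\right) - 2 = -2 + f \left(-11 + C + f\right)$)
$92 + v O{\left(-7,-2 \right)} = 92 - 130 \left(-2 + \left(-7\right)^{2} - -77 - -14\right) = 92 - 130 \left(-2 + 49 + 77 + 14\right) = 92 - 17940 = -17848$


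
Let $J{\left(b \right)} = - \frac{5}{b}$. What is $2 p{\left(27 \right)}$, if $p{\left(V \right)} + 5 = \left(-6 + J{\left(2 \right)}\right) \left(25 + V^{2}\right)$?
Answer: $-12828$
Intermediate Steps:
$p{\left(V \right)} = - \frac{435}{2} - \frac{17 V^{2}}{2}$ ($p{\left(V \right)} = -5 + \left(-6 - \frac{5}{2}\right) \left(25 + V^{2}\right) = -5 - \frac{17 \left(25 + V^{2}\right)}{2} = -5 - \left(\frac{425}{2} + \frac{17 V^{2}}{2}\right) = - \frac{435}{2} - \frac{17 V^{2}}{2}$)
$2 p{\left(27 \right)} = 2 \left(- \frac{435}{2} - \frac{17 \cdot 27^{2}}{2}\right) = 2 \left(- \frac{435}{2} - \frac{12393}{2}\right) = 2 \left(-6414\right) = -12828$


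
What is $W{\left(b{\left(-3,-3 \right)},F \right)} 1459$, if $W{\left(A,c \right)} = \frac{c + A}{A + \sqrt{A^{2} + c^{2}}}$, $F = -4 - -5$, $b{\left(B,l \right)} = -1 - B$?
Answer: $-8754 + 4377 \sqrt{5} \approx 1033.3$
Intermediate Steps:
$F = 1$ ($F = -4 + 5 = 1$)
$W{\left(A,c \right)} = \frac{A + c}{A + \sqrt{A^{2} + c^{2}}}$
$W{\left(b{\left(-3,-3 \right)},F \right)} 1459 = \frac{\left(-1 - -3\right) + 1}{\left(-1 - -3\right) + \sqrt{\left(-1 - -3\right)^{2} + 1^{2}}} \cdot 1459 = \frac{\left(-1 + 3\right) + 1}{\left(-1 + 3\right) + \sqrt{\left(-1 + 3\right)^{2} + 1}} \cdot 1459 = \frac{2 + 1}{2 + \sqrt{2^{2} + 1}} \cdot 1459 = \frac{1}{2 + \sqrt{4 + 1}} \cdot 3 \cdot 1459 = \frac{1}{2 + \sqrt{5}} \cdot 3 \cdot 1459 = \frac{3}{2 + \sqrt{5}} \cdot 1459 = \frac{4377}{2 + \sqrt{5}}$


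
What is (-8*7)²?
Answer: 3136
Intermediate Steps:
(-8*7)² = (-1*56)² = (-56)² = 3136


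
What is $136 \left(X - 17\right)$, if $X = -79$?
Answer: $-13056$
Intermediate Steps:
$136 \left(X - 17\right) = 136 \left(-79 - 17\right) = 136 \left(-96\right) = -13056$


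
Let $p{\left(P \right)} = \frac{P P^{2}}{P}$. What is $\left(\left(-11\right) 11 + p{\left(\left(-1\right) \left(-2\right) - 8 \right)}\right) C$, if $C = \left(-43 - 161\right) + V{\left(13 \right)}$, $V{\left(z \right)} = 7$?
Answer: $16745$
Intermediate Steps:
$C = -197$ ($C = \left(-43 - 161\right) + 7 = -204 + 7 = -197$)
$p{\left(P \right)} = P^{2}$ ($p{\left(P \right)} = \frac{P^{3}}{P} = P^{2}$)
$\left(\left(-11\right) 11 + p{\left(\left(-1\right) \left(-2\right) - 8 \right)}\right) C = \left(\left(-11\right) 11 + \left(\left(-1\right) \left(-2\right) - 8\right)^{2}\right) \left(-197\right) = \left(-121 + \left(2 - 8\right)^{2}\right) \left(-197\right) = \left(-121 + \left(-6\right)^{2}\right) \left(-197\right) = \left(-121 + 36\right) \left(-197\right) = \left(-85\right) \left(-197\right) = 16745$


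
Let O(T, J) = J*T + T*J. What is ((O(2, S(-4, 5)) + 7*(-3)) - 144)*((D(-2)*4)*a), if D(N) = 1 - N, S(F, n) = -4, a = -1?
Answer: 2172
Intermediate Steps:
O(T, J) = 2*J*T (O(T, J) = J*T + J*T = 2*J*T)
((O(2, S(-4, 5)) + 7*(-3)) - 144)*((D(-2)*4)*a) = ((2*(-4)*2 + 7*(-3)) - 144)*(((1 - 1*(-2))*4)*(-1)) = ((-16 - 21) - 144)*(((1 + 2)*4)*(-1)) = (-37 - 144)*((3*4)*(-1)) = -2172*(-1) = -181*(-12) = 2172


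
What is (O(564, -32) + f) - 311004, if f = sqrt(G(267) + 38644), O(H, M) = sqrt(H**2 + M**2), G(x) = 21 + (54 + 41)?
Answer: -311004 + 2*sqrt(9690) + 4*sqrt(19945) ≈ -3.1024e+5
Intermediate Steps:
G(x) = 116 (G(x) = 21 + 95 = 116)
f = 2*sqrt(9690) (f = sqrt(116 + 38644) = sqrt(38760) = 2*sqrt(9690) ≈ 196.88)
(O(564, -32) + f) - 311004 = (sqrt(564**2 + (-32)**2) + 2*sqrt(9690)) - 311004 = (sqrt(318096 + 1024) + 2*sqrt(9690)) - 311004 = (sqrt(319120) + 2*sqrt(9690)) - 311004 = (4*sqrt(19945) + 2*sqrt(9690)) - 311004 = (2*sqrt(9690) + 4*sqrt(19945)) - 311004 = -311004 + 2*sqrt(9690) + 4*sqrt(19945)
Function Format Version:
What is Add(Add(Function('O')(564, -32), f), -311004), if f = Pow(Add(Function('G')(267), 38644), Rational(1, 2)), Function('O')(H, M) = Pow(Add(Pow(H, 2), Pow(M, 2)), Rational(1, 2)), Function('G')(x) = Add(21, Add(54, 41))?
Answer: Add(-311004, Mul(2, Pow(9690, Rational(1, 2))), Mul(4, Pow(19945, Rational(1, 2)))) ≈ -3.1024e+5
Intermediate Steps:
Function('G')(x) = 116 (Function('G')(x) = Add(21, 95) = 116)
f = Mul(2, Pow(9690, Rational(1, 2))) (f = Pow(Add(116, 38644), Rational(1, 2)) = Pow(38760, Rational(1, 2)) = Mul(2, Pow(9690, Rational(1, 2))) ≈ 196.88)
Add(Add(Function('O')(564, -32), f), -311004) = Add(Add(Pow(Add(Pow(564, 2), Pow(-32, 2)), Rational(1, 2)), Mul(2, Pow(9690, Rational(1, 2)))), -311004) = Add(Add(Pow(Add(318096, 1024), Rational(1, 2)), Mul(2, Pow(9690, Rational(1, 2)))), -311004) = Add(Add(Pow(319120, Rational(1, 2)), Mul(2, Pow(9690, Rational(1, 2)))), -311004) = Add(Add(Mul(4, Pow(19945, Rational(1, 2))), Mul(2, Pow(9690, Rational(1, 2)))), -311004) = Add(Add(Mul(2, Pow(9690, Rational(1, 2))), Mul(4, Pow(19945, Rational(1, 2)))), -311004) = Add(-311004, Mul(2, Pow(9690, Rational(1, 2))), Mul(4, Pow(19945, Rational(1, 2))))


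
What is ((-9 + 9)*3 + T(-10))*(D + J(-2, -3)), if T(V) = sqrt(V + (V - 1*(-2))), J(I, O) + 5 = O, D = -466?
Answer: -1422*I*sqrt(2) ≈ -2011.0*I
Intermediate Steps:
J(I, O) = -5 + O
T(V) = sqrt(2 + 2*V) (T(V) = sqrt(V + (V + 2)) = sqrt(V + (2 + V)) = sqrt(2 + 2*V))
((-9 + 9)*3 + T(-10))*(D + J(-2, -3)) = ((-9 + 9)*3 + sqrt(2 + 2*(-10)))*(-466 + (-5 - 3)) = (0*3 + sqrt(2 - 20))*(-466 - 8) = (0 + sqrt(-18))*(-474) = (0 + 3*I*sqrt(2))*(-474) = (3*I*sqrt(2))*(-474) = -1422*I*sqrt(2)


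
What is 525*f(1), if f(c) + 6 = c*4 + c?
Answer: -525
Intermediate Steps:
f(c) = -6 + 5*c (f(c) = -6 + (c*4 + c) = -6 + (4*c + c) = -6 + 5*c)
525*f(1) = 525*(-6 + 5*1) = 525*(-6 + 5) = 525*(-1) = -525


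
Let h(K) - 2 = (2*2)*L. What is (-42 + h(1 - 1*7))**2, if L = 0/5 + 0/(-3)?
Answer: 1600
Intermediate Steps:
L = 0 (L = 0*(1/5) + 0*(-1/3) = 0 + 0 = 0)
h(K) = 2 (h(K) = 2 + (2*2)*0 = 2 + 4*0 = 2 + 0 = 2)
(-42 + h(1 - 1*7))**2 = (-42 + 2)**2 = (-40)**2 = 1600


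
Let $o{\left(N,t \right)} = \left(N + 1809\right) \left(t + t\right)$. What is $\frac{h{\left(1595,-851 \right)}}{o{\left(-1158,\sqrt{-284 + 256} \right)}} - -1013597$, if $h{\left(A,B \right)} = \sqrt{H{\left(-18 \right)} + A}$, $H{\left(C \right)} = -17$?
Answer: $1013597 - \frac{i \sqrt{11046}}{18228} \approx 1.0136 \cdot 10^{6} - 0.0057659 i$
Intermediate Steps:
$h{\left(A,B \right)} = \sqrt{-17 + A}$
$o{\left(N,t \right)} = 2 t \left(1809 + N\right)$ ($o{\left(N,t \right)} = \left(1809 + N\right) 2 t = 2 t \left(1809 + N\right)$)
$\frac{h{\left(1595,-851 \right)}}{o{\left(-1158,\sqrt{-284 + 256} \right)}} - -1013597 = \frac{\sqrt{-17 + 1595}}{2 \sqrt{-284 + 256} \left(1809 - 1158\right)} - -1013597 = \frac{\sqrt{1578}}{2 \sqrt{-28} \cdot 651} + 1013597 = \frac{\sqrt{1578}}{2 \cdot 2 i \sqrt{7} \cdot 651} + 1013597 = \frac{\sqrt{1578}}{2604 i \sqrt{7}} + 1013597 = \sqrt{1578} \left(- \frac{i \sqrt{7}}{18228}\right) + 1013597 = - \frac{i \sqrt{11046}}{18228} + 1013597 = 1013597 - \frac{i \sqrt{11046}}{18228}$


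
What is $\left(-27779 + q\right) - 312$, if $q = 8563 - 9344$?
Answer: $-28872$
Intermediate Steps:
$q = -781$ ($q = 8563 - 9344 = -781$)
$\left(-27779 + q\right) - 312 = \left(-27779 - 781\right) - 312 = -28560 - 312 = -28872$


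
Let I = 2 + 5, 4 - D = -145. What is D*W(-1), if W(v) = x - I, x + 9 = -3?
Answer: -2831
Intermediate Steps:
D = 149 (D = 4 - 1*(-145) = 4 + 145 = 149)
x = -12 (x = -9 - 3 = -12)
I = 7
W(v) = -19 (W(v) = -12 - 1*7 = -12 - 7 = -19)
D*W(-1) = 149*(-19) = -2831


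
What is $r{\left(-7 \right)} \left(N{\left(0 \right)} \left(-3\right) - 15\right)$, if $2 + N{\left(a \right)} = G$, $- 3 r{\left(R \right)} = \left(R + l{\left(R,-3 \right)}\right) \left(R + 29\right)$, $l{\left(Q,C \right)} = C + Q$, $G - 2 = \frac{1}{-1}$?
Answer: $-1496$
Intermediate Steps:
$G = 1$ ($G = 2 + \frac{1}{-1} = 2 - 1 = 1$)
$r{\left(R \right)} = - \frac{\left(-3 + 2 R\right) \left(29 + R\right)}{3}$ ($r{\left(R \right)} = - \frac{\left(R + \left(-3 + R\right)\right) \left(R + 29\right)}{3} = - \frac{\left(-3 + 2 R\right) \left(29 + R\right)}{3}$)
$N{\left(a \right)} = -1$ ($N{\left(a \right)} = -2 + 1 = -1$)
$r{\left(-7 \right)} \left(N{\left(0 \right)} \left(-3\right) - 15\right) = \left(29 - - \frac{385}{3} - \frac{2 \left(-7\right)^{2}}{3}\right) \left(\left(-1\right) \left(-3\right) - 15\right) = \left(29 + \frac{385}{3} - \frac{98}{3}\right) \left(3 - 15\right) = \left(29 + \frac{385}{3} - \frac{98}{3}\right) \left(-12\right) = \frac{374}{3} \left(-12\right) = -1496$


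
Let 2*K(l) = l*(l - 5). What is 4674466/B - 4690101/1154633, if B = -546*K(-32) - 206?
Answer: -3457124794108/186726094127 ≈ -18.514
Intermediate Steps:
K(l) = l*(-5 + l)/2 (K(l) = (l*(l - 5))/2 = (l*(-5 + l))/2 = l*(-5 + l)/2)
B = -323438 (B = -273*(-32)*(-5 - 32) - 206 = -273*(-32)*(-37) - 206 = -546*592 - 206 = -323232 - 206 = -323438)
4674466/B - 4690101/1154633 = 4674466/(-323438) - 4690101/1154633 = 4674466*(-1/323438) - 4690101*1/1154633 = -2337233/161719 - 4690101/1154633 = -3457124794108/186726094127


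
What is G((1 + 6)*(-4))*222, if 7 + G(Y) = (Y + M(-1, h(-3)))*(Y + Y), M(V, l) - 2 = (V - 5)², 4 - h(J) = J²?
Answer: -125874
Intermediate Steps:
h(J) = 4 - J²
M(V, l) = 2 + (-5 + V)² (M(V, l) = 2 + (V - 5)² = 2 + (-5 + V)²)
G(Y) = -7 + 2*Y*(38 + Y) (G(Y) = -7 + (Y + (2 + (-5 - 1)²))*(Y + Y) = -7 + (Y + (2 + (-6)²))*(2*Y) = -7 + (Y + (2 + 36))*(2*Y) = -7 + (Y + 38)*(2*Y) = -7 + (38 + Y)*(2*Y) = -7 + 2*Y*(38 + Y))
G((1 + 6)*(-4))*222 = (-7 + 2*((1 + 6)*(-4))² + 76*((1 + 6)*(-4)))*222 = (-7 + 2*(7*(-4))² + 76*(7*(-4)))*222 = (-7 + 2*(-28)² + 76*(-28))*222 = (-7 + 2*784 - 2128)*222 = (-7 + 1568 - 2128)*222 = -567*222 = -125874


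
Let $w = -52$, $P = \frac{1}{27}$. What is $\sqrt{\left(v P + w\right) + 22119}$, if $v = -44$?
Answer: $\frac{\sqrt{1787295}}{9} \approx 148.54$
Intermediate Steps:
$P = \frac{1}{27} \approx 0.037037$
$\sqrt{\left(v P + w\right) + 22119} = \sqrt{\left(\left(-44\right) \frac{1}{27} - 52\right) + 22119} = \sqrt{\left(- \frac{44}{27} - 52\right) + 22119} = \sqrt{- \frac{1448}{27} + 22119} = \sqrt{\frac{595765}{27}} = \frac{\sqrt{1787295}}{9}$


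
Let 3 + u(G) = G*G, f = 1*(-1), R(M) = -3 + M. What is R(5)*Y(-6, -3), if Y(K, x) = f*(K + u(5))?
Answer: -32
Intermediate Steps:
f = -1
u(G) = -3 + G² (u(G) = -3 + G*G = -3 + G²)
Y(K, x) = -22 - K (Y(K, x) = -(K + (-3 + 5²)) = -(K + (-3 + 25)) = -(K + 22) = -(22 + K) = -22 - K)
R(5)*Y(-6, -3) = (-3 + 5)*(-22 - 1*(-6)) = 2*(-22 + 6) = 2*(-16) = -32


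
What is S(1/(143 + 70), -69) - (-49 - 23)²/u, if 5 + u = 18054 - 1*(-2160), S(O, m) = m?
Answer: -1399605/20209 ≈ -69.256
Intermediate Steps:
u = 20209 (u = -5 + (18054 - 1*(-2160)) = -5 + (18054 + 2160) = -5 + 20214 = 20209)
S(1/(143 + 70), -69) - (-49 - 23)²/u = -69 - (-49 - 23)²/20209 = -69 - (-72)²/20209 = -69 - 5184/20209 = -1399605/20209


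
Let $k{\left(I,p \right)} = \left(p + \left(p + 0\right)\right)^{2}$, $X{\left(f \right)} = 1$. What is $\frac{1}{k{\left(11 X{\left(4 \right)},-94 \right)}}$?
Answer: $\frac{1}{35344} \approx 2.8293 \cdot 10^{-5}$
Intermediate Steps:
$k{\left(I,p \right)} = 4 p^{2}$ ($k{\left(I,p \right)} = \left(p + p\right)^{2} = \left(2 p\right)^{2} = 4 p^{2}$)
$\frac{1}{k{\left(11 X{\left(4 \right)},-94 \right)}} = \frac{1}{4 \left(-94\right)^{2}} = \frac{1}{4 \cdot 8836} = \frac{1}{35344}$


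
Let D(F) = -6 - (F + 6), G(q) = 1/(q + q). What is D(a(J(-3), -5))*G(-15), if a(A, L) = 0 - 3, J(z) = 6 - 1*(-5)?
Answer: 3/10 ≈ 0.30000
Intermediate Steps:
J(z) = 11 (J(z) = 6 + 5 = 11)
a(A, L) = -3
G(q) = 1/(2*q)
D(F) = -12 - F (D(F) = -6 - (6 + F) = -6 + (-6 - F) = -12 - F)
D(a(J(-3), -5))*G(-15) = (-12 - 1*(-3))*((½)/(-15)) = (-12 + 3)*((½)*(-1/15)) = -9*(-1/30) = 3/10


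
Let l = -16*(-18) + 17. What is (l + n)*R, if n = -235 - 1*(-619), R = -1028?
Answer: -708292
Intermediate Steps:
n = 384 (n = -235 + 619 = 384)
l = 305 (l = 288 + 17 = 305)
(l + n)*R = (305 + 384)*(-1028) = 689*(-1028) = -708292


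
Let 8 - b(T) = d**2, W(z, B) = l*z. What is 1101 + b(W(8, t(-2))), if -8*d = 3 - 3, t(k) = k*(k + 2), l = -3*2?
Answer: 1109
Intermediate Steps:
l = -6
t(k) = k*(2 + k)
d = 0 (d = -(3 - 3)/8 = -1/8*0 = 0)
W(z, B) = -6*z
b(T) = 8 (b(T) = 8 - 1*0**2 = 8 - 1*0 = 8 + 0 = 8)
1101 + b(W(8, t(-2))) = 1101 + 8 = 1109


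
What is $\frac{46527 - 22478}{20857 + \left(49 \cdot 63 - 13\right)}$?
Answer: $\frac{24049}{23931} \approx 1.0049$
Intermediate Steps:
$\frac{46527 - 22478}{20857 + \left(49 \cdot 63 - 13\right)} = \frac{24049}{20857 + \left(3087 - 13\right)} = \frac{24049}{20857 + 3074} = \frac{24049}{23931}$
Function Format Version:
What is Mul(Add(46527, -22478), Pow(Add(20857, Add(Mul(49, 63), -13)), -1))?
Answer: Rational(24049, 23931) ≈ 1.0049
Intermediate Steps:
Mul(Add(46527, -22478), Pow(Add(20857, Add(Mul(49, 63), -13)), -1)) = Mul(24049, Pow(Add(20857, Add(3087, -13)), -1)) = Mul(24049, Pow(Add(20857, 3074), -1)) = Mul(24049, Pow(23931, -1)) = Mul(24049, Rational(1, 23931)) = Rational(24049, 23931)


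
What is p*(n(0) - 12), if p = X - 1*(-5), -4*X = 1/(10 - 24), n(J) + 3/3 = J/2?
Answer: -3653/56 ≈ -65.232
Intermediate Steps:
n(J) = -1 + J/2
X = 1/56 (X = -1/(4*(10 - 24)) = -¼/(-14) = -¼*(-1/14) = 1/56 ≈ 0.017857)
p = 281/56 (p = 1/56 - 1*(-5) = 1/56 + 5 = 281/56 ≈ 5.0179)
p*(n(0) - 12) = 281*((-1 + (½)*0) - 12)/56 = 281*((-1 + 0) - 12)/56 = 281*(-1 - 12)/56 = (281/56)*(-13) = -3653/56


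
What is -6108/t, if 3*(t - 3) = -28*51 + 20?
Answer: 18324/1399 ≈ 13.098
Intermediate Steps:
t = -1399/3 (t = 3 + (-28*51 + 20)/3 = 3 + (-1428 + 20)/3 = 3 + (⅓)*(-1408) = 3 - 1408/3 = -1399/3 ≈ -466.33)
-6108/t = -6108/(-1399/3) = -6108*(-3/1399) = 18324/1399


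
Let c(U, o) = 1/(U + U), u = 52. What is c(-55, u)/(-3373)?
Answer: 1/371030 ≈ 2.6952e-6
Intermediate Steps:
c(U, o) = 1/(2*U)
c(-55, u)/(-3373) = ((½)/(-55))/(-3373) = ((½)*(-1/55))*(-1/3373) = -1/110*(-1/3373) = 1/371030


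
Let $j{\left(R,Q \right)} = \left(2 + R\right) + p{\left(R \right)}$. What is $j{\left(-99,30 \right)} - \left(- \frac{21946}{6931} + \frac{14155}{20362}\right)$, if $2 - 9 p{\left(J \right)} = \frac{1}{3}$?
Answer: $- \frac{359494847539}{3810483594} \approx -94.344$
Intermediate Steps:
$p{\left(J \right)} = \frac{5}{27}$ ($p{\left(J \right)} = \frac{2}{9} - \frac{1}{9 \cdot 3} = \frac{2}{9} - \frac{1}{27} = \frac{5}{27}$)
$j{\left(R,Q \right)} = \frac{59}{27} + R$ ($j{\left(R,Q \right)} = \left(2 + R\right) + \frac{5}{27} = \frac{59}{27} + R$)
$j{\left(-99,30 \right)} - \left(- \frac{21946}{6931} + \frac{14155}{20362}\right) = \left(\frac{59}{27} - 99\right) - \left(- \frac{21946}{6931} + \frac{14155}{20362}\right) = - \frac{2614}{27} - - \frac{348756147}{141129022} = - \frac{2614}{27} + \left(- \frac{14155}{20362} + \frac{21946}{6931}\right) = - \frac{2614}{27} + \frac{348756147}{141129022} = - \frac{359494847539}{3810483594}$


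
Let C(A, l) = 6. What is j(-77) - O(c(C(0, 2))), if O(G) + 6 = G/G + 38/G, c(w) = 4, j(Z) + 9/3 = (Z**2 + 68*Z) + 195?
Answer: 1761/2 ≈ 880.50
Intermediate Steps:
j(Z) = 192 + Z**2 + 68*Z (j(Z) = -3 + ((Z**2 + 68*Z) + 195) = -3 + (195 + Z**2 + 68*Z) = 192 + Z**2 + 68*Z)
O(G) = -5 + 38/G (O(G) = -6 + (G/G + 38/G) = -6 + (1 + 38/G) = -5 + 38/G)
j(-77) - O(c(C(0, 2))) = (192 + (-77)**2 + 68*(-77)) - (-5 + 38/4) = (192 + 5929 - 5236) - (-5 + 38*(1/4)) = 885 - (-5 + 19/2) = 885 - 1*9/2 = 885 - 9/2 = 1761/2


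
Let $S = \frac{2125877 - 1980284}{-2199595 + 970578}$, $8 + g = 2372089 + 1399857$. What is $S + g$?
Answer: $\frac{4635775779353}{1229017} \approx 3.7719 \cdot 10^{6}$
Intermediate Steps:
$g = 3771938$ ($g = -8 + \left(2372089 + 1399857\right) = -8 + 3771946 = 3771938$)
$S = - \frac{145593}{1229017}$ ($S = \frac{145593}{-1229017} = 145593 \left(- \frac{1}{1229017}\right) = - \frac{145593}{1229017} \approx -0.11846$)
$S + g = - \frac{145593}{1229017} + 3771938 = \frac{4635775779353}{1229017}$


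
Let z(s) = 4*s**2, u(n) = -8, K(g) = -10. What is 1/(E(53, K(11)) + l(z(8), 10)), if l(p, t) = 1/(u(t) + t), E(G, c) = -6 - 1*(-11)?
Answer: 2/11 ≈ 0.18182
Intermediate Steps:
E(G, c) = 5 (E(G, c) = -6 + 11 = 5)
l(p, t) = 1/(-8 + t)
1/(E(53, K(11)) + l(z(8), 10)) = 1/(5 + 1/(-8 + 10)) = 1/(5 + 1/2) = 1/(11/2) = 2/11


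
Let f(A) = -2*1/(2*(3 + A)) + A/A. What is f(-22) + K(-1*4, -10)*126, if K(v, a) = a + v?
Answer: -33496/19 ≈ -1762.9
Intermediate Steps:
f(A) = 1 - 2/(6 + 2*A) (f(A) = -2/(6 + 2*A) + 1 = 1 - 2/(6 + 2*A))
f(-22) + K(-1*4, -10)*126 = (2 - 22)/(3 - 22) + (-10 - 1*4)*126 = -20/(-19) + (-10 - 4)*126 = -1/19*(-20) - 14*126 = 20/19 - 1764 = -33496/19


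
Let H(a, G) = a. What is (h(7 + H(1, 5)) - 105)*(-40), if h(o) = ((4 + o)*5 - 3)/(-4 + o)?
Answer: 3630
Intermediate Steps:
h(o) = (17 + 5*o)/(-4 + o) (h(o) = ((20 + 5*o) - 3)/(-4 + o) = (17 + 5*o)/(-4 + o))
(h(7 + H(1, 5)) - 105)*(-40) = ((17 + 5*(7 + 1))/(-4 + (7 + 1)) - 105)*(-40) = ((17 + 5*8)/(-4 + 8) - 105)*(-40) = ((17 + 40)/4 - 105)*(-40) = ((1/4)*57 - 105)*(-40) = (57/4 - 105)*(-40) = -363/4*(-40) = 3630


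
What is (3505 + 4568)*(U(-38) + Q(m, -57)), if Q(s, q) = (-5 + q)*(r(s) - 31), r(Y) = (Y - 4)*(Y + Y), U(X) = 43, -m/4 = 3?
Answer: -176338539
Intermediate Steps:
m = -12 (m = -4*3 = -12)
r(Y) = 2*Y*(-4 + Y) (r(Y) = (-4 + Y)*(2*Y) = 2*Y*(-4 + Y))
Q(s, q) = (-31 + 2*s*(-4 + s))*(-5 + q) (Q(s, q) = (-5 + q)*(2*s*(-4 + s) - 31) = (-5 + q)*(-31 + 2*s*(-4 + s)) = (-31 + 2*s*(-4 + s))*(-5 + q))
(3505 + 4568)*(U(-38) + Q(m, -57)) = (3505 + 4568)*(43 + (155 - 31*(-57) - 10*(-12)*(-4 - 12) + 2*(-57)*(-12)*(-4 - 12))) = 8073*(43 + (155 + 1767 - 10*(-12)*(-16) + 2*(-57)*(-12)*(-16))) = 8073*(43 + (155 + 1767 - 1920 - 21888)) = 8073*(43 - 21886) = 8073*(-21843) = -176338539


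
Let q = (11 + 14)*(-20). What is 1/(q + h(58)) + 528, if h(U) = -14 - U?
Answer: 302015/572 ≈ 528.00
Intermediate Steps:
q = -500 (q = 25*(-20) = -500)
1/(q + h(58)) + 528 = 1/(-500 + (-14 - 1*58)) + 528 = 1/(-500 + (-14 - 58)) + 528 = 1/(-500 - 72) + 528 = 1/(-572) + 528 = -1/572 + 528 = 302015/572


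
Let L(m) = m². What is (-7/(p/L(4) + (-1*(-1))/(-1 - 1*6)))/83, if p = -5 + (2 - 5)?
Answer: 98/747 ≈ 0.13119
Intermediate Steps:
p = -8 (p = -5 - 3 = -8)
(-7/(p/L(4) + (-1*(-1))/(-1 - 1*6)))/83 = (-7/(-8/(4²) + (-1*(-1))/(-1 - 1*6)))/83 = (-7/(-8/16 + 1/(-1 - 6)))/83 = (-7/(-8*1/16 + 1/(-7)))/83 = (-7/(-½ + 1*(-⅐)))/83 = (-7/(-½ - ⅐))/83 = (-7/(-9/14))/83 = (-7*(-14/9))/83 = (1/83)*(98/9) = 98/747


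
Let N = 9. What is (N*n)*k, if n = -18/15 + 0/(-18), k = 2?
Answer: -108/5 ≈ -21.600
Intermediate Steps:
n = -6/5 (n = -18*1/15 + 0*(-1/18) = -6/5 + 0 = -6/5 ≈ -1.2000)
(N*n)*k = (9*(-6/5))*2 = -54/5*2 = -108/5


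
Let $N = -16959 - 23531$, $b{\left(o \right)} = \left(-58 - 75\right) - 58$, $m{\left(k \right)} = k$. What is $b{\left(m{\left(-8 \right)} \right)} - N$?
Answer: $40299$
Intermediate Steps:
$b{\left(o \right)} = -191$ ($b{\left(o \right)} = -133 - 58 = -191$)
$N = -40490$
$b{\left(m{\left(-8 \right)} \right)} - N = -191 - -40490 = -191 + 40490 = 40299$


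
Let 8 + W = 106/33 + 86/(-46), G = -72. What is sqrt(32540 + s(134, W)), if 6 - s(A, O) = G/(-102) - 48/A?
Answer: sqrt(42222158222)/1139 ≈ 180.40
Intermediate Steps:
W = -5053/759 (W = -8 + (106/33 + 86/(-46)) = -8 + (106*(1/33) + 86*(-1/46)) = -8 + (106/33 - 43/23) = -8 + 1019/759 = -5053/759 ≈ -6.6574)
s(A, O) = 90/17 + 48/A (s(A, O) = 6 - (-72/(-102) - 48/A) = 6 - (-72*(-1/102) - 48/A) = 6 - (12/17 - 48/A) = 6 + (-12/17 + 48/A) = 90/17 + 48/A)
sqrt(32540 + s(134, W)) = sqrt(32540 + (90/17 + 48/134)) = sqrt(32540 + (90/17 + 48*(1/134))) = sqrt(32540 + (90/17 + 24/67)) = sqrt(32540 + 6438/1139) = sqrt(37069498/1139) = sqrt(42222158222)/1139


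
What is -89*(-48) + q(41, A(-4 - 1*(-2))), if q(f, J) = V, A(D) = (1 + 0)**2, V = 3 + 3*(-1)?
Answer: 4272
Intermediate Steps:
V = 0 (V = 3 - 3 = 0)
A(D) = 1 (A(D) = 1**2 = 1)
q(f, J) = 0
-89*(-48) + q(41, A(-4 - 1*(-2))) = -89*(-48) + 0 = 4272 + 0 = 4272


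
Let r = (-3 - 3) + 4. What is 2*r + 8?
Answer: 4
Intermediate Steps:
r = -2 (r = -6 + 4 = -2)
2*r + 8 = 2*(-2) + 8 = -4 + 8 = 4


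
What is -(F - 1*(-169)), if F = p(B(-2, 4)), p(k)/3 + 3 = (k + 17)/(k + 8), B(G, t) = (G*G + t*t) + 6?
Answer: -5569/34 ≈ -163.79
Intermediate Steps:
B(G, t) = 6 + G² + t² (B(G, t) = (G² + t²) + 6 = 6 + G² + t²)
p(k) = -9 + 3*(17 + k)/(8 + k) (p(k) = -9 + 3*((k + 17)/(k + 8)) = -9 + 3*((17 + k)/(8 + k)) = -9 + 3*(17 + k)/(8 + k))
F = -177/34 (F = 3*(-7 - 2*(6 + (-2)² + 4²))/(8 + (6 + (-2)² + 4²)) = 3*(-7 - 2*(6 + 4 + 16))/(8 + (6 + 4 + 16)) = 3*(-7 - 2*26)/(8 + 26) = 3*(-7 - 52)/34 = 3*(1/34)*(-59) = -177/34 ≈ -5.2059)
-(F - 1*(-169)) = -(-177/34 - 1*(-169)) = -(-177/34 + 169) = -1*5569/34 = -5569/34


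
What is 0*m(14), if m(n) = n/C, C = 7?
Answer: 0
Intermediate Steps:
m(n) = n/7
0*m(14) = 0*((⅐)*14) = 0*2 = 0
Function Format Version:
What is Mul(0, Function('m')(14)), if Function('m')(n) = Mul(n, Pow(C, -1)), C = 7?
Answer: 0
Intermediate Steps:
Function('m')(n) = Mul(Rational(1, 7), n) (Function('m')(n) = Mul(n, Pow(7, -1)) = Mul(n, Rational(1, 7)) = Mul(Rational(1, 7), n))
Mul(0, Function('m')(14)) = Mul(0, Mul(Rational(1, 7), 14)) = Mul(0, 2) = 0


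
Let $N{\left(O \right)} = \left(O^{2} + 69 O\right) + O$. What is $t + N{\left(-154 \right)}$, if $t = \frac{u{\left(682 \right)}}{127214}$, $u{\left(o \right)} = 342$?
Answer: $\frac{822820323}{63607} \approx 12936.0$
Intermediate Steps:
$N{\left(O \right)} = O^{2} + 70 O$
$t = \frac{171}{63607}$ ($t = \frac{342}{127214} = 342 \cdot \frac{1}{127214} = \frac{171}{63607} \approx 0.0026884$)
$t + N{\left(-154 \right)} = \frac{171}{63607} - 154 \left(70 - 154\right) = \frac{171}{63607} - -12936 = \frac{171}{63607} + 12936 = \frac{822820323}{63607}$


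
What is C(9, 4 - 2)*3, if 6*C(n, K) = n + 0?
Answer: 9/2 ≈ 4.5000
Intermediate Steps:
C(n, K) = n/6 (C(n, K) = (n + 0)/6 = n/6)
C(9, 4 - 2)*3 = ((⅙)*9)*3 = (3/2)*3 = 9/2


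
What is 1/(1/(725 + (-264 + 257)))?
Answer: 718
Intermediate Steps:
1/(1/(725 + (-264 + 257))) = 1/(1/(725 - 7)) = 1/(1/718) = 718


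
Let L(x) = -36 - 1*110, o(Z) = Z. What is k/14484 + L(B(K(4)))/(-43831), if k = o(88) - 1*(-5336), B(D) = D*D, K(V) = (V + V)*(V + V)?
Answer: 19987834/52904017 ≈ 0.37781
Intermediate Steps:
K(V) = 4*V² (K(V) = (2*V)*(2*V) = 4*V²)
B(D) = D²
L(x) = -146 (L(x) = -36 - 110 = -146)
k = 5424 (k = 88 - 1*(-5336) = 88 + 5336 = 5424)
k/14484 + L(B(K(4)))/(-43831) = 5424/14484 - 146/(-43831) = 5424*(1/14484) - 146*(-1/43831) = 452/1207 + 146/43831 = 19987834/52904017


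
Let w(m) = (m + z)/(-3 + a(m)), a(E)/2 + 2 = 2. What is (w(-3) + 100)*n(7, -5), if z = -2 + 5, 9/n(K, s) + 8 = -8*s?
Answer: 225/8 ≈ 28.125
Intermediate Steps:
n(K, s) = 9/(-8 - 8*s)
z = 3
a(E) = 0 (a(E) = -4 + 2*2 = -4 + 4 = 0)
w(m) = -1 - m/3 (w(m) = (m + 3)/(-3 + 0) = (3 + m)/(-3) = (3 + m)*(-⅓) = -1 - m/3)
(w(-3) + 100)*n(7, -5) = ((-1 - ⅓*(-3)) + 100)*(-9/(8 + 8*(-5))) = ((-1 + 1) + 100)*(-9/(8 - 40)) = (0 + 100)*(-9/(-32)) = 100*(-9*(-1/32)) = 100*(9/32) = 225/8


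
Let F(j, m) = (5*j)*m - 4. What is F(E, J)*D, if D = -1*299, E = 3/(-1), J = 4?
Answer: 19136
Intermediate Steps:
E = -3 (E = 3*(-1) = -3)
F(j, m) = -4 + 5*j*m (F(j, m) = 5*j*m - 4 = -4 + 5*j*m)
D = -299
F(E, J)*D = (-4 + 5*(-3)*4)*(-299) = (-4 - 60)*(-299) = -64*(-299) = 19136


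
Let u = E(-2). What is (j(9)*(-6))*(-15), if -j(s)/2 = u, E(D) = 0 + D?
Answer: 360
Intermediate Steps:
E(D) = D
u = -2
j(s) = 4 (j(s) = -2*(-2) = 4)
(j(9)*(-6))*(-15) = (4*(-6))*(-15) = -24*(-15) = 360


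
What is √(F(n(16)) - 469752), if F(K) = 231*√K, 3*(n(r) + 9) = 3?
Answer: √(-469752 + 462*I*√2) ≈ 0.477 + 685.38*I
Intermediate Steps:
n(r) = -8 (n(r) = -9 + (⅓)*3 = -9 + 1 = -8)
√(F(n(16)) - 469752) = √(231*√(-8) - 469752) = √(231*(2*I*√2) - 469752) = √(462*I*√2 - 469752) = √(-469752 + 462*I*√2)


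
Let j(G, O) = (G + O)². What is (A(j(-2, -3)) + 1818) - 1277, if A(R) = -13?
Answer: 528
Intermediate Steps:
(A(j(-2, -3)) + 1818) - 1277 = (-13 + 1818) - 1277 = 1805 - 1277 = 528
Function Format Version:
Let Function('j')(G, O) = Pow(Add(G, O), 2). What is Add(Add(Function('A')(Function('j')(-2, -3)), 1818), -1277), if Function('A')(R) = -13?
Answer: 528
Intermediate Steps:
Add(Add(Function('A')(Function('j')(-2, -3)), 1818), -1277) = Add(Add(-13, 1818), -1277) = Add(1805, -1277) = 528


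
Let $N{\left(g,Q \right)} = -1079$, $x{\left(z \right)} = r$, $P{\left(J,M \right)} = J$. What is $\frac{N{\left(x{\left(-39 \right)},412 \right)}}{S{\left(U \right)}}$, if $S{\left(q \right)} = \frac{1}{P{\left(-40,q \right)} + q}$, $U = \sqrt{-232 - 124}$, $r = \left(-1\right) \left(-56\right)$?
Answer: $43160 - 2158 i \sqrt{89} \approx 43160.0 - 20359.0 i$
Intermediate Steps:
$r = 56$
$x{\left(z \right)} = 56$
$U = 2 i \sqrt{89}$ ($U = \sqrt{-356} = 2 i \sqrt{89} \approx 18.868 i$)
$S{\left(q \right)} = \frac{1}{-40 + q}$
$\frac{N{\left(x{\left(-39 \right)},412 \right)}}{S{\left(U \right)}} = - \frac{1079}{\frac{1}{-40 + 2 i \sqrt{89}}} = - 1079 \left(-40 + 2 i \sqrt{89}\right) = 43160 - 2158 i \sqrt{89}$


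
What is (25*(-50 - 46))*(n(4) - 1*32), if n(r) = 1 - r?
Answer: 84000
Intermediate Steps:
(25*(-50 - 46))*(n(4) - 1*32) = (25*(-50 - 46))*((1 - 1*4) - 1*32) = (25*(-96))*((1 - 4) - 32) = -2400*(-3 - 32) = -2400*(-35) = 84000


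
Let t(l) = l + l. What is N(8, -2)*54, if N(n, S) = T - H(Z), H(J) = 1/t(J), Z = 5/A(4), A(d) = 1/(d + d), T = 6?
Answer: 12933/40 ≈ 323.33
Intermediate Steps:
A(d) = 1/(2*d)
t(l) = 2*l
Z = 40 (Z = 5/(((1/2)/4)) = 5/(((1/2)*(1/4))) = 5/(1/8) = 5*8 = 40)
H(J) = 1/(2*J)
N(n, S) = 479/80 (N(n, S) = 6 - 1/(2*40) = 6 - 1*1/80 = 6 - 1/80 = 479/80)
N(8, -2)*54 = (479/80)*54 = 12933/40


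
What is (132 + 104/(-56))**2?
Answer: 829921/49 ≈ 16937.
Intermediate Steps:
(132 + 104/(-56))**2 = (132 + 104*(-1/56))**2 = (132 - 13/7)**2 = (911/7)**2 = 829921/49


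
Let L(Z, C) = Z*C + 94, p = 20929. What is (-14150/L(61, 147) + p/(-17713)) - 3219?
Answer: -517081706586/160497493 ≈ -3221.7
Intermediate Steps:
L(Z, C) = 94 + C*Z (L(Z, C) = C*Z + 94 = 94 + C*Z)
(-14150/L(61, 147) + p/(-17713)) - 3219 = (-14150/(94 + 147*61) + 20929/(-17713)) - 3219 = (-14150/(94 + 8967) + 20929*(-1/17713)) - 3219 = (-14150/9061 - 20929/17713) - 3219 = -440276619/160497493 - 3219 = -517081706586/160497493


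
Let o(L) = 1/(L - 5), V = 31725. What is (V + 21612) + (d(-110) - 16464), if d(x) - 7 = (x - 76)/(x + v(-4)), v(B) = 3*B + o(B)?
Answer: 40532794/1099 ≈ 36882.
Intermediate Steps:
o(L) = 1/(-5 + L)
v(B) = 1/(-5 + B) + 3*B (v(B) = 3*B + 1/(-5 + B) = 1/(-5 + B) + 3*B)
d(x) = 7 + (-76 + x)/(-109/9 + x) (d(x) = 7 + (x - 76)/(x + (1 + 3*(-4)*(-5 - 4))/(-5 - 4)) = 7 + (-76 + x)/(x + (1 + 3*(-4)*(-9))/(-9)) = 7 + (-76 + x)/(x - (1 + 108)/9) = 7 + (-76 + x)/(x - 1/9*109) = 7 + (-76 + x)/(x - 109/9) = 7 + (-76 + x)/(-109/9 + x))
(V + 21612) + (d(-110) - 16464) = (31725 + 21612) + ((-1447 + 72*(-110))/(-109 + 9*(-110)) - 16464) = 53337 + ((-1447 - 7920)/(-109 - 990) - 16464) = 53337 + (-9367/(-1099) - 16464) = 53337 + (-1/1099*(-9367) - 16464) = 53337 + (9367/1099 - 16464) = 53337 - 18084569/1099 = 40532794/1099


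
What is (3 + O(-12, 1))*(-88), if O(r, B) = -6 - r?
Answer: -792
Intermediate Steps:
(3 + O(-12, 1))*(-88) = (3 + (-6 - 1*(-12)))*(-88) = (3 + (-6 + 12))*(-88) = (3 + 6)*(-88) = 9*(-88) = -792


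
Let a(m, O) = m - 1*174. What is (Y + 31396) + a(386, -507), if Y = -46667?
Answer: -15059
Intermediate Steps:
a(m, O) = -174 + m (a(m, O) = m - 174 = -174 + m)
(Y + 31396) + a(386, -507) = (-46667 + 31396) + (-174 + 386) = -15271 + 212 = -15059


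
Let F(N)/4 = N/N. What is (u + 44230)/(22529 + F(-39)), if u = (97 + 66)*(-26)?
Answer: 39992/22533 ≈ 1.7748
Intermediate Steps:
F(N) = 4 (F(N) = 4*(N/N) = 4*1 = 4)
u = -4238 (u = 163*(-26) = -4238)
(u + 44230)/(22529 + F(-39)) = (-4238 + 44230)/(22529 + 4) = 39992/22533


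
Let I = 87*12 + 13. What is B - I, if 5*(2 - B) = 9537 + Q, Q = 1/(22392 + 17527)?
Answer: -591280229/199595 ≈ -2962.4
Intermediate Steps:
Q = 1/39919 ≈ 2.5051e-5
I = 1057 (I = 1044 + 13 = 1057)
B = -380308314/199595 (B = 2 - (9537 + 1/39919)/5 = 2 - ⅕*380707504/39919 = 2 - 380707504/199595 = -380308314/199595 ≈ -1905.4)
B - I = -380308314/199595 - 1*1057 = -380308314/199595 - 1057 = -591280229/199595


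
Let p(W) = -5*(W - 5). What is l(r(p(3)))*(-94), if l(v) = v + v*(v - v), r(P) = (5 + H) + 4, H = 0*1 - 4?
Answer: -470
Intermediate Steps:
p(W) = 25 - 5*W (p(W) = -5*(-5 + W) = 25 - 5*W)
H = -4 (H = 0 - 4 = -4)
r(P) = 5 (r(P) = (5 - 4) + 4 = 1 + 4 = 5)
l(v) = v (l(v) = v + v*0 = v + 0 = v)
l(r(p(3)))*(-94) = 5*(-94) = -470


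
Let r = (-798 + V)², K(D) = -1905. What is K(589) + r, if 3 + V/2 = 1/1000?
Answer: 161126946001/250000 ≈ 6.4451e+5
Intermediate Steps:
V = -2999/500 (V = -6 + 2/1000 = -6 + 2*(1/1000) = -6 + 1/500 = -2999/500 ≈ -5.9980)
r = 161603196001/250000 (r = (-798 - 2999/500)² = (-401999/500)² = 161603196001/250000 ≈ 6.4641e+5)
K(589) + r = -1905 + 161603196001/250000 = 161126946001/250000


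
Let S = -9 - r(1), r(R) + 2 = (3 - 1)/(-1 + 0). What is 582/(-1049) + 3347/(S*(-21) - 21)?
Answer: 3462115/88116 ≈ 39.290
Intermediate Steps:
r(R) = -4 (r(R) = -2 + (3 - 1)/(-1 + 0) = -2 + 2/(-1) = -2 + 2*(-1) = -2 - 2 = -4)
S = -5 (S = -9 - 1*(-4) = -9 + 4 = -5)
582/(-1049) + 3347/(S*(-21) - 21) = 582/(-1049) + 3347/(-5*(-21) - 21) = 582*(-1/1049) + 3347/(105 - 21) = -582/1049 + 3347/84 = 3462115/88116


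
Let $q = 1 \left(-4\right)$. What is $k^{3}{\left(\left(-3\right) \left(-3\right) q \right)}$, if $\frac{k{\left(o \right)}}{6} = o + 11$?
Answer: $-3375000$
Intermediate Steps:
$q = -4$
$k{\left(o \right)} = 66 + 6 o$ ($k{\left(o \right)} = 6 \left(o + 11\right) = 6 \left(11 + o\right) = 66 + 6 o$)
$k^{3}{\left(\left(-3\right) \left(-3\right) q \right)} = \left(66 + 6 \left(-3\right) \left(-3\right) \left(-4\right)\right)^{3} = \left(66 + 6 \cdot 9 \left(-4\right)\right)^{3} = \left(66 + 6 \left(-36\right)\right)^{3} = \left(66 - 216\right)^{3} = \left(-150\right)^{3} = -3375000$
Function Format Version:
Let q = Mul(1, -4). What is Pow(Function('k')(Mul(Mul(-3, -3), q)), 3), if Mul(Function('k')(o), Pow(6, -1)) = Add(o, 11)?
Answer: -3375000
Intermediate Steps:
q = -4
Function('k')(o) = Add(66, Mul(6, o)) (Function('k')(o) = Mul(6, Add(o, 11)) = Mul(6, Add(11, o)) = Add(66, Mul(6, o)))
Pow(Function('k')(Mul(Mul(-3, -3), q)), 3) = Pow(Add(66, Mul(6, Mul(Mul(-3, -3), -4))), 3) = Pow(Add(66, Mul(6, Mul(9, -4))), 3) = Pow(Add(66, Mul(6, -36)), 3) = Pow(Add(66, -216), 3) = Pow(-150, 3) = -3375000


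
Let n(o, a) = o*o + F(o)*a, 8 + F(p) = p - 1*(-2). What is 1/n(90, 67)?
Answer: 1/13728 ≈ 7.2844e-5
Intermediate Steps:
F(p) = -6 + p (F(p) = -8 + (p - 1*(-2)) = -8 + (p + 2) = -8 + (2 + p) = -6 + p)
n(o, a) = o² + a*(-6 + o) (n(o, a) = o*o + (-6 + o)*a = o² + a*(-6 + o))
1/n(90, 67) = 1/(90² + 67*(-6 + 90)) = 1/(8100 + 67*84) = 1/(8100 + 5628) = 1/13728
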